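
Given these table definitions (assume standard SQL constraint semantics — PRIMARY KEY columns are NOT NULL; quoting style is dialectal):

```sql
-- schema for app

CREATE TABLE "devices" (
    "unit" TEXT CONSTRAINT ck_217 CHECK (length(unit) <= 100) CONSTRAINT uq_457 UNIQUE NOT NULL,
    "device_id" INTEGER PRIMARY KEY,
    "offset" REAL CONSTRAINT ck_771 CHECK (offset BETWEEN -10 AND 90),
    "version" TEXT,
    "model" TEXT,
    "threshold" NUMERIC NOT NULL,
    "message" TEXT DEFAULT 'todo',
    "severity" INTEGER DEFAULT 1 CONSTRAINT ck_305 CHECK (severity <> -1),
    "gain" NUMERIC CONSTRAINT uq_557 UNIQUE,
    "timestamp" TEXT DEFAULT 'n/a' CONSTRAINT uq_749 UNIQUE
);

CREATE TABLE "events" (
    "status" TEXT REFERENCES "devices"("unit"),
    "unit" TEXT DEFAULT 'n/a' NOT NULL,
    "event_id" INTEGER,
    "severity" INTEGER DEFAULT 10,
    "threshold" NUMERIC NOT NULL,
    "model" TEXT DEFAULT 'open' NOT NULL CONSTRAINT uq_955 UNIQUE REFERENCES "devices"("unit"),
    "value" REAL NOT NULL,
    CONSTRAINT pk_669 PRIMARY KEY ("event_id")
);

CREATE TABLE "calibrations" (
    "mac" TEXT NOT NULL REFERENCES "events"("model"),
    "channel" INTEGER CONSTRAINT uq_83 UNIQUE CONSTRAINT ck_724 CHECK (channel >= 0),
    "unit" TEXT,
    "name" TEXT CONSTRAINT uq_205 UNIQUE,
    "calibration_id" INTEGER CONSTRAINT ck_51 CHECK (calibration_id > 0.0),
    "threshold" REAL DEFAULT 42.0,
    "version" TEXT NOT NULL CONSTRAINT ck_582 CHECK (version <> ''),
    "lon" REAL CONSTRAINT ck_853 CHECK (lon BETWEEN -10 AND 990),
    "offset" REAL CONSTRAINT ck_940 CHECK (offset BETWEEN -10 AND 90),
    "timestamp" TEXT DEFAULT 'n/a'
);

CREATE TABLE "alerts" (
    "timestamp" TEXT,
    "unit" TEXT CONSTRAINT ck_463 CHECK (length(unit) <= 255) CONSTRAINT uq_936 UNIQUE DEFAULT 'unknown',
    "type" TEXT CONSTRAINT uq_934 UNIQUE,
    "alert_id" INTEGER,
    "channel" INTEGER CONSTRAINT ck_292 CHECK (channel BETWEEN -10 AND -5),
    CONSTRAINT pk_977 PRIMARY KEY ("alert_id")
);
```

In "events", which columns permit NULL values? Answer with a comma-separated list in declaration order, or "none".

status, severity

- status: a foreign key column may be NULL unless separately constrained → nullable.
- unit: declared NOT NULL → not nullable.
- event_id: part of the PRIMARY KEY, which implies NOT NULL → not nullable.
- severity: DEFAULT only fills an omitted column; an explicit NULL is still allowed → nullable.
- threshold: declared NOT NULL → not nullable.
- model: declared NOT NULL → not nullable.
- value: declared NOT NULL → not nullable.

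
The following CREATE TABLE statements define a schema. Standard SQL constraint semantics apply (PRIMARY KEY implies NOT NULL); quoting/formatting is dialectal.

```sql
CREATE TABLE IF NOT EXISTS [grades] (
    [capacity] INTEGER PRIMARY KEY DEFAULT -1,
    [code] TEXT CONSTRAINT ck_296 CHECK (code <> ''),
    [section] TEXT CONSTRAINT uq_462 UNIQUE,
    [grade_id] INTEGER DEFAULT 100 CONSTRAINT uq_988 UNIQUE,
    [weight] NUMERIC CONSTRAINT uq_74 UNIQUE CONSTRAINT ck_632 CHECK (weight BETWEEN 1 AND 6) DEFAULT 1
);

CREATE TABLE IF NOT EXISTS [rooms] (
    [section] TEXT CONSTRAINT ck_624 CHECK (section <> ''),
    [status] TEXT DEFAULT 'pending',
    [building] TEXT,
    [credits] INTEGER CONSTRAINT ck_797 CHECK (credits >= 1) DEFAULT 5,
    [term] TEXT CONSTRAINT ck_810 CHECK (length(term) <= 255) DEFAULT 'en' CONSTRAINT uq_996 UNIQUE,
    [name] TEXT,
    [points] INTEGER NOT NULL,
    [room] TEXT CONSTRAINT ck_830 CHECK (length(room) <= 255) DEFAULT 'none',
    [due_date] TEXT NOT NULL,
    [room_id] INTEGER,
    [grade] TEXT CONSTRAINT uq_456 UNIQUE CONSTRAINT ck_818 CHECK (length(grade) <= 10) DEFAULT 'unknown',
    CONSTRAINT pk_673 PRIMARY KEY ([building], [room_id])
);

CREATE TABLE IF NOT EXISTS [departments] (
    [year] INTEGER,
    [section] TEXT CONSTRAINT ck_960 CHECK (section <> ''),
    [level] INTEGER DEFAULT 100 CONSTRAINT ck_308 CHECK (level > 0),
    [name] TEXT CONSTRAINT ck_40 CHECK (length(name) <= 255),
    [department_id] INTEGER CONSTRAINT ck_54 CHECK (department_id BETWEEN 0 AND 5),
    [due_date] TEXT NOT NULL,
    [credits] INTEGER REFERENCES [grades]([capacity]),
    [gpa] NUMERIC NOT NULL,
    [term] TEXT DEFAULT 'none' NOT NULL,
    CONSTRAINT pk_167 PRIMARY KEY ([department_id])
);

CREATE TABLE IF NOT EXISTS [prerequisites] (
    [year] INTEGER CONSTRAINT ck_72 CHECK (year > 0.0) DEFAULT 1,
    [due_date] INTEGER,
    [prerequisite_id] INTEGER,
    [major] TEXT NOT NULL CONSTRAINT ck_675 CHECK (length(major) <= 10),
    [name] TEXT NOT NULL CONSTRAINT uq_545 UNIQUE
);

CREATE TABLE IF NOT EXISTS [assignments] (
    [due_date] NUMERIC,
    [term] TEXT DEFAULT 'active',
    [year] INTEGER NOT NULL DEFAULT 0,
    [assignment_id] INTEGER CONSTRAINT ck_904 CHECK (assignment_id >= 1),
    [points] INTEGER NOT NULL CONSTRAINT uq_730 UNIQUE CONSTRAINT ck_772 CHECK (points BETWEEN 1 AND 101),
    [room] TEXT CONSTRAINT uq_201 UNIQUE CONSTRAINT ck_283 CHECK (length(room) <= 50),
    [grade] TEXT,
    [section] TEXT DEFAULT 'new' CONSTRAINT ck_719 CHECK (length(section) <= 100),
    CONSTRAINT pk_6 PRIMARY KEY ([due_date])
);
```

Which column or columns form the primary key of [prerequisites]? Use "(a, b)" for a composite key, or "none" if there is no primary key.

none

No column is declared PRIMARY KEY inline, and there is no table-level PRIMARY KEY clause in prerequisites.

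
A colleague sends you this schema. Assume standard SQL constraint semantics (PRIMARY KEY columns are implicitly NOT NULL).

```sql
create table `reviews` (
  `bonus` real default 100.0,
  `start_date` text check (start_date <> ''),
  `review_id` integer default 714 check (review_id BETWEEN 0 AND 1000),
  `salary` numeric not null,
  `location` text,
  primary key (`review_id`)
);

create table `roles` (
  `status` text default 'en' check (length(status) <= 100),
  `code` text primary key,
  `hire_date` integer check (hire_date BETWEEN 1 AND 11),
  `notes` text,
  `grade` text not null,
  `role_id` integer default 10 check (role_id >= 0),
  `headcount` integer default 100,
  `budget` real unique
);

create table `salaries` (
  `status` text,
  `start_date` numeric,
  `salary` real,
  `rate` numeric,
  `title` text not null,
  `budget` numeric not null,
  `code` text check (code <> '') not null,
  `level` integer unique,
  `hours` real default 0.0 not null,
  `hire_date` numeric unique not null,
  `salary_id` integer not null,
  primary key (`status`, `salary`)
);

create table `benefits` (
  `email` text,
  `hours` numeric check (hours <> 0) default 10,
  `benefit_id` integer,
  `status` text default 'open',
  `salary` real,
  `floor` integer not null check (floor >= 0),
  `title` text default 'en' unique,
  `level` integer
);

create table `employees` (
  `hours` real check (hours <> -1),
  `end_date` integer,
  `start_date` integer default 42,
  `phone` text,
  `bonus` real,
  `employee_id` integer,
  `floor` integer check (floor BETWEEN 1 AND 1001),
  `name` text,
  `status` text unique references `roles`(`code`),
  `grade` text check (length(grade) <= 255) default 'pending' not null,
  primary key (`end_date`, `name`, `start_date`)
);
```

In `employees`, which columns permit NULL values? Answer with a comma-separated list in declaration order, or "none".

hours, phone, bonus, employee_id, floor, status

- hours: CHECK does not forbid NULL (a CHECK constraint passes when its expression is NULL) → nullable.
- end_date: part of the PRIMARY KEY, which implies NOT NULL → not nullable.
- start_date: part of the PRIMARY KEY, which implies NOT NULL → not nullable.
- phone: no NOT NULL constraint applies → nullable.
- bonus: no NOT NULL constraint applies → nullable.
- employee_id: no NOT NULL constraint applies → nullable.
- floor: CHECK does not forbid NULL (a CHECK constraint passes when its expression is NULL) → nullable.
- name: part of the PRIMARY KEY, which implies NOT NULL → not nullable.
- status: a foreign key column may be NULL unless separately constrained → nullable.
- grade: declared NOT NULL → not nullable.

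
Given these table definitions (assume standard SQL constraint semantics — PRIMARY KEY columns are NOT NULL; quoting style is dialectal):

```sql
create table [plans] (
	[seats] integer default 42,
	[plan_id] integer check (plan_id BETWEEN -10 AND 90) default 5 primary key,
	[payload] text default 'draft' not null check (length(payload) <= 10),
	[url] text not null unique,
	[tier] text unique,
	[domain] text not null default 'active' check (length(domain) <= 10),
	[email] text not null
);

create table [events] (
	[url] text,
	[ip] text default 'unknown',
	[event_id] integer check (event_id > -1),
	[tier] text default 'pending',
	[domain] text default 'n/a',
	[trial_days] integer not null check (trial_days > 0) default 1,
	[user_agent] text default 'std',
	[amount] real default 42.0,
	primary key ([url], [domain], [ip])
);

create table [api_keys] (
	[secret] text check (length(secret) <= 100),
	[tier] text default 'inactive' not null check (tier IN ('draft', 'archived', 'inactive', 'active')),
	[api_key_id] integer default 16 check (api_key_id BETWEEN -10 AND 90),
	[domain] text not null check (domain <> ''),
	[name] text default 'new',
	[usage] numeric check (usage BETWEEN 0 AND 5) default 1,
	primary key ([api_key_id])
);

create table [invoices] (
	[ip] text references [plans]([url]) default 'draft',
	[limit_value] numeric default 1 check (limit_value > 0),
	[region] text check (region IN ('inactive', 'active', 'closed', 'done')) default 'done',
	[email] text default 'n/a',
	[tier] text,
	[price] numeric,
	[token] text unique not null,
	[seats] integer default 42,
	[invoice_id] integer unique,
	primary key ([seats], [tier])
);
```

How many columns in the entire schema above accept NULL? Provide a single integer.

15

plans: 2 nullable (seats, tier — PK (plan_id) and explicit NOT NULL columns excluded).
events: 4 nullable (event_id, tier, user_agent, amount — PK (url, domain, ip) and explicit NOT NULL columns excluded).
api_keys: 3 nullable (secret, name, usage — PK (api_key_id) and explicit NOT NULL columns excluded).
invoices: 6 nullable (ip, limit_value, region, email, price, invoice_id — PK (seats, tier) and explicit NOT NULL columns excluded).
Total: 2 + 4 + 3 + 6 = 15.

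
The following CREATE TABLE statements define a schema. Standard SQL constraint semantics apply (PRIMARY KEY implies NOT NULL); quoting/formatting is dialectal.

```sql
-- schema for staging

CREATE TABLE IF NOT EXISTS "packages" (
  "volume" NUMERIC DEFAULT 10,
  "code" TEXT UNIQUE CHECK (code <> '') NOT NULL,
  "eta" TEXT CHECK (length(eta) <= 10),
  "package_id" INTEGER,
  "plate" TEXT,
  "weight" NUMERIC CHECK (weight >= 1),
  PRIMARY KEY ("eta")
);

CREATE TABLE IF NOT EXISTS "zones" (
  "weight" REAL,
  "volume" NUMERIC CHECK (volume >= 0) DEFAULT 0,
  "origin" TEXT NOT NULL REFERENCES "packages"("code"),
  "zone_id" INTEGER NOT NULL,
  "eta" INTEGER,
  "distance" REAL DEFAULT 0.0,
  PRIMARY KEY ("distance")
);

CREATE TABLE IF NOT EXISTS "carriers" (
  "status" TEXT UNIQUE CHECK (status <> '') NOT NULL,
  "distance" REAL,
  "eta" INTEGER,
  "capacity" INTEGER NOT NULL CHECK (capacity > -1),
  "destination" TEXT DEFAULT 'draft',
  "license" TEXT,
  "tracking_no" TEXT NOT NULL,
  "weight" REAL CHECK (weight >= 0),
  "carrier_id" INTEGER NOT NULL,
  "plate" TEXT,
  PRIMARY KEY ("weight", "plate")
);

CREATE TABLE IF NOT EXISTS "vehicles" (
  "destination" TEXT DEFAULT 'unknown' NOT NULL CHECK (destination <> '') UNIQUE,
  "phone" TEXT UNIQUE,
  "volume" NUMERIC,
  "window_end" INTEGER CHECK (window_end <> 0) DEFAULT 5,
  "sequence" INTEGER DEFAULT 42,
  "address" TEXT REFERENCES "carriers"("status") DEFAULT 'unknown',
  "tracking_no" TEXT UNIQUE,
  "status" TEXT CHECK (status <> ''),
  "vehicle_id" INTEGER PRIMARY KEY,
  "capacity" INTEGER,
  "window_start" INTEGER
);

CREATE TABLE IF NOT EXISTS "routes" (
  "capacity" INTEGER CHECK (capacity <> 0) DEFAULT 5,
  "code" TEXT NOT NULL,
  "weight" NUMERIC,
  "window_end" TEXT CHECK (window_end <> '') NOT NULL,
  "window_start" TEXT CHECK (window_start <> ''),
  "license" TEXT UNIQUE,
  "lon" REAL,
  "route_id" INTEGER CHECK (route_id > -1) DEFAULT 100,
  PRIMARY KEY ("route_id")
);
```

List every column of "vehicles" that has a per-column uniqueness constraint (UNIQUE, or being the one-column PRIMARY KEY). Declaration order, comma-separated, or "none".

destination, phone, tracking_no, vehicle_id

- destination: declared UNIQUE → unique.
- phone: declared UNIQUE → unique.
- volume: no UNIQUE or single-column PK constraint.
- window_end: no UNIQUE or single-column PK constraint.
- sequence: no UNIQUE or single-column PK constraint.
- address: no UNIQUE or single-column PK constraint.
- tracking_no: declared UNIQUE → unique.
- status: no UNIQUE or single-column PK constraint.
- vehicle_id: single-column PRIMARY KEY → unique.
- capacity: no UNIQUE or single-column PK constraint.
- window_start: no UNIQUE or single-column PK constraint.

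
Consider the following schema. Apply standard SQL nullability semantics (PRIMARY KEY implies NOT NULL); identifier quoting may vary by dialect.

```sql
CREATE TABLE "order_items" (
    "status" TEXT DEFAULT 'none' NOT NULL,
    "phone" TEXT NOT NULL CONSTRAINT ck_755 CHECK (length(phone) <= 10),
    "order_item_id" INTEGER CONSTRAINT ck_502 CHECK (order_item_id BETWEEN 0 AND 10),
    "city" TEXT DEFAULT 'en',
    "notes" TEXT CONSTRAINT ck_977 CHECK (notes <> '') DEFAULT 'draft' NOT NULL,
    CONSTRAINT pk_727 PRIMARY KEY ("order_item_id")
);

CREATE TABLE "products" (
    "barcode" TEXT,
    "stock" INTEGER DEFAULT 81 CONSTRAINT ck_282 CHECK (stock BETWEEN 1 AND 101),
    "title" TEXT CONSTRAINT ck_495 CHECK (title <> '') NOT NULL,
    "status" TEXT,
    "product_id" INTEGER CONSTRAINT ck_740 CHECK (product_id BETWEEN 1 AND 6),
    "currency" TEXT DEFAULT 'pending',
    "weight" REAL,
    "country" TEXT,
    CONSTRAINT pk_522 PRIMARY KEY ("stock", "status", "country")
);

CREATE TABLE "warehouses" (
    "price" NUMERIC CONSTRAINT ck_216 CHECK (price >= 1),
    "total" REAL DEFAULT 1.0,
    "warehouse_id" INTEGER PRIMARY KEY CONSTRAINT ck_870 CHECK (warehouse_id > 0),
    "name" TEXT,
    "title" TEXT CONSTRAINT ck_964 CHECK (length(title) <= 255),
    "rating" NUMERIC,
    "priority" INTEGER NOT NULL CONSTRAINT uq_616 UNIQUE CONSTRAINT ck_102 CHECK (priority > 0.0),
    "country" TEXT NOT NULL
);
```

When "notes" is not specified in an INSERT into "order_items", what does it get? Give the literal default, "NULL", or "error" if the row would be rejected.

'draft'

notes has an explicit DEFAULT 'draft'.
When the column is omitted from an INSERT, that default is used.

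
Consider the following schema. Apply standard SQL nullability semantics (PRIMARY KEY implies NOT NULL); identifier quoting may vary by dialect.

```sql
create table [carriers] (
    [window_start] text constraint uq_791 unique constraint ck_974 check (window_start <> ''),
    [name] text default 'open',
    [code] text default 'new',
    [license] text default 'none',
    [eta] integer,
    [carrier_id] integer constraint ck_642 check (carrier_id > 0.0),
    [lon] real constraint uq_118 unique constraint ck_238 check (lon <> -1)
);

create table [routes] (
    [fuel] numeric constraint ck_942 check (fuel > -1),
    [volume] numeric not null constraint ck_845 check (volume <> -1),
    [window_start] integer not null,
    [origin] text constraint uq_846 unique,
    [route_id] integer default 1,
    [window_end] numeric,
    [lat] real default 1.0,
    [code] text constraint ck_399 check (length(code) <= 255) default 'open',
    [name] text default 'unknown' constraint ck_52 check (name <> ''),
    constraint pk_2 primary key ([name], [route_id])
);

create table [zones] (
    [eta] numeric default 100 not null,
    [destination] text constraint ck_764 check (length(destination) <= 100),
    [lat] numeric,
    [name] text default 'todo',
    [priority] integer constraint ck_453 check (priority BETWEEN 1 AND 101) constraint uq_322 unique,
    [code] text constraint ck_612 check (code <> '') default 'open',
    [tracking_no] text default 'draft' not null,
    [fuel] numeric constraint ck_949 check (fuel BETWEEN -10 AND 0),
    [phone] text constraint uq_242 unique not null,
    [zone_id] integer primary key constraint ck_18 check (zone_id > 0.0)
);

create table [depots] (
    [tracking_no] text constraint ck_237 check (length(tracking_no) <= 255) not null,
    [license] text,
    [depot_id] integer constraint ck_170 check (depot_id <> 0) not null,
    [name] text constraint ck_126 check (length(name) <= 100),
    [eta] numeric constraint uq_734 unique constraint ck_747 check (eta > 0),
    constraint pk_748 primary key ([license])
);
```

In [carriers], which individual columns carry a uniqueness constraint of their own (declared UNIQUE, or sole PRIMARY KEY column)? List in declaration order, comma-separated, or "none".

window_start, lon

- window_start: declared UNIQUE → unique.
- name: no UNIQUE or single-column PK constraint.
- code: no UNIQUE or single-column PK constraint.
- license: no UNIQUE or single-column PK constraint.
- eta: no UNIQUE or single-column PK constraint.
- carrier_id: no UNIQUE or single-column PK constraint.
- lon: declared UNIQUE → unique.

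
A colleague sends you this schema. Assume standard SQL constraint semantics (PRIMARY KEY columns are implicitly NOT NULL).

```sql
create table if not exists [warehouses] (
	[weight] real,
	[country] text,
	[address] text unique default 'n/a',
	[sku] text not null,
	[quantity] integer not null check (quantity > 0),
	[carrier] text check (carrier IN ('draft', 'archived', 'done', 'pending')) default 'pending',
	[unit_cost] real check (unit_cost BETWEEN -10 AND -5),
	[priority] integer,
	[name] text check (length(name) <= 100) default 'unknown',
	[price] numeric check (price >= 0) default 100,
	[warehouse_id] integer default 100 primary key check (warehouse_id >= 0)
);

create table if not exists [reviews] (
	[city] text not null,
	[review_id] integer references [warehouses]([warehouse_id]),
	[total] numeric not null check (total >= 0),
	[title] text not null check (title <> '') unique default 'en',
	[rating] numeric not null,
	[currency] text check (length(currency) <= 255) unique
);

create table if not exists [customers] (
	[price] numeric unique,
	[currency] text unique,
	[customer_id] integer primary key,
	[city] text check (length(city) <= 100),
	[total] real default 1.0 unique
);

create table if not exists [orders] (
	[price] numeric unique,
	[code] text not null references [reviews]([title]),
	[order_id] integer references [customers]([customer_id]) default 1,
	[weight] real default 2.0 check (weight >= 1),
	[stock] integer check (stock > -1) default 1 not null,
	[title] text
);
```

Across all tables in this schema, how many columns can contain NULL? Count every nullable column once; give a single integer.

18

warehouses: 8 nullable (weight, country, address, carrier, unit_cost, priority, name, price — PK (warehouse_id) and explicit NOT NULL columns excluded).
reviews: 2 nullable (review_id, currency — PK none and explicit NOT NULL columns excluded).
customers: 4 nullable (price, currency, city, total — PK (customer_id) and explicit NOT NULL columns excluded).
orders: 4 nullable (price, order_id, weight, title — PK none and explicit NOT NULL columns excluded).
Total: 8 + 2 + 4 + 4 = 18.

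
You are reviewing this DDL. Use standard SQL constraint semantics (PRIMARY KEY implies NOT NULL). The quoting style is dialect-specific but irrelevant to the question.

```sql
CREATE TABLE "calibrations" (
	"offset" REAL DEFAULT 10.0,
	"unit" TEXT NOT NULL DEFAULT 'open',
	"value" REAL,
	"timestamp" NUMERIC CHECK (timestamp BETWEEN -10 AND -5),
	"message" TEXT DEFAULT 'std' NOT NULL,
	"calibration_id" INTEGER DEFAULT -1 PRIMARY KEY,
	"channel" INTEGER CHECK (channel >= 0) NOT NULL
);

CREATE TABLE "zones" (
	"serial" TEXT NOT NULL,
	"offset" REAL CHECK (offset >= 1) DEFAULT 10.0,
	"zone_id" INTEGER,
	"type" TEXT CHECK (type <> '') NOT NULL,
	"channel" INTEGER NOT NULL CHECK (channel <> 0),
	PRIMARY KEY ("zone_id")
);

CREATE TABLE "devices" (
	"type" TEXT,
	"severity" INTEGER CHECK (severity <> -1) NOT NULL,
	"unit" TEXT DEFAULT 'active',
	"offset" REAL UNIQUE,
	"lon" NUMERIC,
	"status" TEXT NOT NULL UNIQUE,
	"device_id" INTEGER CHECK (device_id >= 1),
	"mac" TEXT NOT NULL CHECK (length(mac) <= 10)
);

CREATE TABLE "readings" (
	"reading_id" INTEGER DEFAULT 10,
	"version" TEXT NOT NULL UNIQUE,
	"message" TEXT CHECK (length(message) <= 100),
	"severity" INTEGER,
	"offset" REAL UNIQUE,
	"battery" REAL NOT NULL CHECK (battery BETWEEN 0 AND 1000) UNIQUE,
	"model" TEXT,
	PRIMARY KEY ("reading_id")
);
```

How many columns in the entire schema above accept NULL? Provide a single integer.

13

calibrations: 3 nullable (offset, value, timestamp — PK (calibration_id) and explicit NOT NULL columns excluded).
zones: 1 nullable (offset — PK (zone_id) and explicit NOT NULL columns excluded).
devices: 5 nullable (type, unit, offset, lon, device_id — PK none and explicit NOT NULL columns excluded).
readings: 4 nullable (message, severity, offset, model — PK (reading_id) and explicit NOT NULL columns excluded).
Total: 3 + 1 + 5 + 4 = 13.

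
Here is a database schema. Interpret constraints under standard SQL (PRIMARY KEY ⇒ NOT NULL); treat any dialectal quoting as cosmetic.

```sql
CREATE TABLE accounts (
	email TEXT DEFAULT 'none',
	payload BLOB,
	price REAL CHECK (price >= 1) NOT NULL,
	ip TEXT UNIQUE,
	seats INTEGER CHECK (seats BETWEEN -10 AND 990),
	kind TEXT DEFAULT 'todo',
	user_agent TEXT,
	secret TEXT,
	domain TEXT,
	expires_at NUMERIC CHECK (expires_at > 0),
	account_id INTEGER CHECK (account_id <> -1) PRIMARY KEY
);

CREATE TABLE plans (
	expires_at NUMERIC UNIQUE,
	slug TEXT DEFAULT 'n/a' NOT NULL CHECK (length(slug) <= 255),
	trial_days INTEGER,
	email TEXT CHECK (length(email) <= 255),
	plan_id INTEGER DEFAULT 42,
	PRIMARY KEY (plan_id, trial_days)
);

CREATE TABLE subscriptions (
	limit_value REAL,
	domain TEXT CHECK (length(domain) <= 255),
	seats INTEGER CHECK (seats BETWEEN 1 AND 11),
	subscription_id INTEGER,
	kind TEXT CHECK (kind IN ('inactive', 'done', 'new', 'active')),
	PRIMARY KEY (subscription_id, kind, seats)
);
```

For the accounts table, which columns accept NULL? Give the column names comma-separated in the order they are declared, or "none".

- email: DEFAULT only fills an omitted column; an explicit NULL is still allowed → nullable.
- payload: no NOT NULL constraint applies → nullable.
- price: declared NOT NULL → not nullable.
- ip: UNIQUE does not imply NOT NULL → nullable.
- seats: CHECK does not forbid NULL (a CHECK constraint passes when its expression is NULL) → nullable.
- kind: DEFAULT only fills an omitted column; an explicit NULL is still allowed → nullable.
- user_agent: no NOT NULL constraint applies → nullable.
- secret: no NOT NULL constraint applies → nullable.
- domain: no NOT NULL constraint applies → nullable.
- expires_at: CHECK does not forbid NULL (a CHECK constraint passes when its expression is NULL) → nullable.
- account_id: part of the PRIMARY KEY, which implies NOT NULL → not nullable.

email, payload, ip, seats, kind, user_agent, secret, domain, expires_at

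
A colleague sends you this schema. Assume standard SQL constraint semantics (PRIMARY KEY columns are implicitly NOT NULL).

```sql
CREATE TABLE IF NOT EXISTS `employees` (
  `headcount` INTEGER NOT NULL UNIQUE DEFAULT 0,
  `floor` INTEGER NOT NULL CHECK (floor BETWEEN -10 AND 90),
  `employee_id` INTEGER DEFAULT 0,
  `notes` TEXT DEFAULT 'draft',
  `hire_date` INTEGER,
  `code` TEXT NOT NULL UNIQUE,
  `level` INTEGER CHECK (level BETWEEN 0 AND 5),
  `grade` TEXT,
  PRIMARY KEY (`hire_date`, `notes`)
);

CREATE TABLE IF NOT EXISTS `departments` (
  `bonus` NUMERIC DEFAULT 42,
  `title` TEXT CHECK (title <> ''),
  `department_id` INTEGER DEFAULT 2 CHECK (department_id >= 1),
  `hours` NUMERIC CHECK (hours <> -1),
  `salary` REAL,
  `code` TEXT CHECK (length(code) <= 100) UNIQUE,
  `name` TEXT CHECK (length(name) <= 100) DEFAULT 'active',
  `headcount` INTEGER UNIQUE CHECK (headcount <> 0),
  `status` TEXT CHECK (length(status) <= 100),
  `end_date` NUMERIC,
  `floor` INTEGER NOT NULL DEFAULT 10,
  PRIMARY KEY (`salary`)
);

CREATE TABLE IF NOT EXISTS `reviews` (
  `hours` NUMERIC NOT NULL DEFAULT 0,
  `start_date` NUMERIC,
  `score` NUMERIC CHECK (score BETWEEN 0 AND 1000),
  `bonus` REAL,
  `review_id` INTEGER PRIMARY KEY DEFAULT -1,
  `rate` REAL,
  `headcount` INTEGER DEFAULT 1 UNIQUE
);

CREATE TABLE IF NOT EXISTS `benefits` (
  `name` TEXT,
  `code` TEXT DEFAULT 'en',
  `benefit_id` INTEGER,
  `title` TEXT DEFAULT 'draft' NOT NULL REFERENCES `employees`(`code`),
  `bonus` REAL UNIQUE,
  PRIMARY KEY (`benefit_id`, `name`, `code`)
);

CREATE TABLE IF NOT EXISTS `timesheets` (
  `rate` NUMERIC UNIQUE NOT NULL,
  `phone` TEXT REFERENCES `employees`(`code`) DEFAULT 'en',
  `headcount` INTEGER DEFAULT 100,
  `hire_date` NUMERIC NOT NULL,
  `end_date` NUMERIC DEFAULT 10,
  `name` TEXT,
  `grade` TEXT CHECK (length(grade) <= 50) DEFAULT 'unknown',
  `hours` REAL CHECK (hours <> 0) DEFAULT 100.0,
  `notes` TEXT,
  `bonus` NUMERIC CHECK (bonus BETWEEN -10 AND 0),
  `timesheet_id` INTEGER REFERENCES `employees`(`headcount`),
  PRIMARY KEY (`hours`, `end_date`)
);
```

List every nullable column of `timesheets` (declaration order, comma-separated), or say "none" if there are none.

phone, headcount, name, grade, notes, bonus, timesheet_id

- rate: declared NOT NULL → not nullable.
- phone: a foreign key column may be NULL unless separately constrained → nullable.
- headcount: DEFAULT only fills an omitted column; an explicit NULL is still allowed → nullable.
- hire_date: declared NOT NULL → not nullable.
- end_date: part of the PRIMARY KEY, which implies NOT NULL → not nullable.
- name: no NOT NULL constraint applies → nullable.
- grade: CHECK does not forbid NULL (a CHECK constraint passes when its expression is NULL) → nullable.
- hours: part of the PRIMARY KEY, which implies NOT NULL → not nullable.
- notes: no NOT NULL constraint applies → nullable.
- bonus: CHECK does not forbid NULL (a CHECK constraint passes when its expression is NULL) → nullable.
- timesheet_id: a foreign key column may be NULL unless separately constrained → nullable.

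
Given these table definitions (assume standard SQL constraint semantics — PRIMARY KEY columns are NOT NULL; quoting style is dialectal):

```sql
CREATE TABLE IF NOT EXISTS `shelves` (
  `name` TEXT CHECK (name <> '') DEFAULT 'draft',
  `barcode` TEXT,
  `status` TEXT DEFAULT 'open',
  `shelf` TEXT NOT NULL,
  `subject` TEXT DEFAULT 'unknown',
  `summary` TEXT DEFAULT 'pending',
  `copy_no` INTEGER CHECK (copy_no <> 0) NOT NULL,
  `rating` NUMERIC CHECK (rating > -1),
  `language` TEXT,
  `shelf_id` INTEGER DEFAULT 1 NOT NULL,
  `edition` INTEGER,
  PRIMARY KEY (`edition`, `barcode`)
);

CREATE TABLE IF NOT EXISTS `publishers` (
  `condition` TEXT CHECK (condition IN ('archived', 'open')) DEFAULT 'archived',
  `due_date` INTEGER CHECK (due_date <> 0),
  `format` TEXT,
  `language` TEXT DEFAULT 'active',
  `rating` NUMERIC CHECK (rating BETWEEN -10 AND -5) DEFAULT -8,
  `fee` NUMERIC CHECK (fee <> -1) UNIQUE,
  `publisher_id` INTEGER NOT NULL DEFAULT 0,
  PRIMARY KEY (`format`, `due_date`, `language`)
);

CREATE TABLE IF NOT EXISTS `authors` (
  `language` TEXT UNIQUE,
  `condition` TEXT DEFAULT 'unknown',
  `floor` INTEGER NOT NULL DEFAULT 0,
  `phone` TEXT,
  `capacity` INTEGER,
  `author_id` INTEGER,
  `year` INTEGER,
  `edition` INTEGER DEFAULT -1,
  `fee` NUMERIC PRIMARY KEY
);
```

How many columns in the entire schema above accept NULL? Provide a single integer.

16

shelves: 6 nullable (name, status, subject, summary, rating, language — PK (edition, barcode) and explicit NOT NULL columns excluded).
publishers: 3 nullable (condition, rating, fee — PK (format, due_date, language) and explicit NOT NULL columns excluded).
authors: 7 nullable (language, condition, phone, capacity, author_id, year, edition — PK (fee) and explicit NOT NULL columns excluded).
Total: 6 + 3 + 7 = 16.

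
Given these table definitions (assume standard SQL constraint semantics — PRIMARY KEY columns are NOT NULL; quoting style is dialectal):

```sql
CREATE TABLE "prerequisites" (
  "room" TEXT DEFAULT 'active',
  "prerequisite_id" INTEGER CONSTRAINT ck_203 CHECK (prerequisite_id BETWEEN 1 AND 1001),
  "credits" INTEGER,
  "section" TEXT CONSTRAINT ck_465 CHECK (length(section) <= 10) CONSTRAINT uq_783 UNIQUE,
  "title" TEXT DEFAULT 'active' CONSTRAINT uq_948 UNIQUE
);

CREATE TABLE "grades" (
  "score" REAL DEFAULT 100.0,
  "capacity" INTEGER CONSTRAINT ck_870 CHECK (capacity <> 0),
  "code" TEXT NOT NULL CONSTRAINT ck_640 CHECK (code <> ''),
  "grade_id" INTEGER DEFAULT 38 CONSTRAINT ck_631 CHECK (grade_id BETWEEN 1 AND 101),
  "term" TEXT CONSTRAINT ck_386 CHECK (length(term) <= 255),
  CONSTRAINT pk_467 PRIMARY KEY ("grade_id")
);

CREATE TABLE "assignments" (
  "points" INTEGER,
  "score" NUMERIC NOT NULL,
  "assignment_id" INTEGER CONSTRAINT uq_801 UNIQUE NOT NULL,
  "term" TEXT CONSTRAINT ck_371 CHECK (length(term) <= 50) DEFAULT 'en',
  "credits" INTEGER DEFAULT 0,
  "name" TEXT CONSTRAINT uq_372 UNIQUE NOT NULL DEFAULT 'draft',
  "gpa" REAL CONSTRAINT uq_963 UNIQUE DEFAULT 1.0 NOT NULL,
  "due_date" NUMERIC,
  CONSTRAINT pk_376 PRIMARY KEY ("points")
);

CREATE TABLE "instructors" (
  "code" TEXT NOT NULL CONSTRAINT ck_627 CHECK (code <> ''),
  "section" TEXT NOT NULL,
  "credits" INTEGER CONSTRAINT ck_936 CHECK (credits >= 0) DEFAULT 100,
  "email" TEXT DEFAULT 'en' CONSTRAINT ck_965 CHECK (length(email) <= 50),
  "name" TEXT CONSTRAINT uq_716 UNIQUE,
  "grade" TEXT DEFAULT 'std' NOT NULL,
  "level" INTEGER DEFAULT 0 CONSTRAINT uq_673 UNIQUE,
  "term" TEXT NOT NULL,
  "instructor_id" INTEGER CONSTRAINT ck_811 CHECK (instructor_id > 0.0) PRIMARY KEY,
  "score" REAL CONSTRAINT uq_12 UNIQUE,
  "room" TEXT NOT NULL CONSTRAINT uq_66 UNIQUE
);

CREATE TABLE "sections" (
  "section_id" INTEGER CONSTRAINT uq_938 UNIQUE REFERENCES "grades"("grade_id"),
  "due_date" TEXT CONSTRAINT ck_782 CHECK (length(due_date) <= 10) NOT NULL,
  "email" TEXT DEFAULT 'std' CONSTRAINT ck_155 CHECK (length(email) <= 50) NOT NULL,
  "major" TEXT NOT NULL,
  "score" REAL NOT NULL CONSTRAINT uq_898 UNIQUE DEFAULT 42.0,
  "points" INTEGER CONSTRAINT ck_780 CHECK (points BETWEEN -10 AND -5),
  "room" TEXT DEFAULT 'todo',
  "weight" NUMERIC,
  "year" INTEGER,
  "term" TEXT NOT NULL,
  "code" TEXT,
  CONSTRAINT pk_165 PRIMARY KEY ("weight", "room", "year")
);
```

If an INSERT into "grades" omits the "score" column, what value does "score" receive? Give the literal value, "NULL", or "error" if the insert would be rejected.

100.0

score has an explicit DEFAULT 100.0.
When the column is omitted from an INSERT, that default is used.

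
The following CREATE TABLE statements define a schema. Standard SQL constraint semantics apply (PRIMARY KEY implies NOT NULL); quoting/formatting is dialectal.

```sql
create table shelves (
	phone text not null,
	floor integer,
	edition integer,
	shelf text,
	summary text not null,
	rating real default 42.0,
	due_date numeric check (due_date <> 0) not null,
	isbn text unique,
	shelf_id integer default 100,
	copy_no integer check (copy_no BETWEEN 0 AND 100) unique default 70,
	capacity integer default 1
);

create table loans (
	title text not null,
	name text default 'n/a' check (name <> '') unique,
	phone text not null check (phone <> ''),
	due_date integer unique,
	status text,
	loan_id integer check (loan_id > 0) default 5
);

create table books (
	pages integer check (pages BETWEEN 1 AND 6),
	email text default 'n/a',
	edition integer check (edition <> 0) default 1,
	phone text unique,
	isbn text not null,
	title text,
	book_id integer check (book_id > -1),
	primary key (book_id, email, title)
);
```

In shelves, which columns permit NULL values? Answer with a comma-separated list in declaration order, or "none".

- phone: declared NOT NULL → not nullable.
- floor: no NOT NULL constraint applies → nullable.
- edition: no NOT NULL constraint applies → nullable.
- shelf: no NOT NULL constraint applies → nullable.
- summary: declared NOT NULL → not nullable.
- rating: DEFAULT only fills an omitted column; an explicit NULL is still allowed → nullable.
- due_date: declared NOT NULL → not nullable.
- isbn: UNIQUE does not imply NOT NULL → nullable.
- shelf_id: DEFAULT only fills an omitted column; an explicit NULL is still allowed → nullable.
- copy_no: CHECK does not forbid NULL (a CHECK constraint passes when its expression is NULL) → nullable.
- capacity: DEFAULT only fills an omitted column; an explicit NULL is still allowed → nullable.

floor, edition, shelf, rating, isbn, shelf_id, copy_no, capacity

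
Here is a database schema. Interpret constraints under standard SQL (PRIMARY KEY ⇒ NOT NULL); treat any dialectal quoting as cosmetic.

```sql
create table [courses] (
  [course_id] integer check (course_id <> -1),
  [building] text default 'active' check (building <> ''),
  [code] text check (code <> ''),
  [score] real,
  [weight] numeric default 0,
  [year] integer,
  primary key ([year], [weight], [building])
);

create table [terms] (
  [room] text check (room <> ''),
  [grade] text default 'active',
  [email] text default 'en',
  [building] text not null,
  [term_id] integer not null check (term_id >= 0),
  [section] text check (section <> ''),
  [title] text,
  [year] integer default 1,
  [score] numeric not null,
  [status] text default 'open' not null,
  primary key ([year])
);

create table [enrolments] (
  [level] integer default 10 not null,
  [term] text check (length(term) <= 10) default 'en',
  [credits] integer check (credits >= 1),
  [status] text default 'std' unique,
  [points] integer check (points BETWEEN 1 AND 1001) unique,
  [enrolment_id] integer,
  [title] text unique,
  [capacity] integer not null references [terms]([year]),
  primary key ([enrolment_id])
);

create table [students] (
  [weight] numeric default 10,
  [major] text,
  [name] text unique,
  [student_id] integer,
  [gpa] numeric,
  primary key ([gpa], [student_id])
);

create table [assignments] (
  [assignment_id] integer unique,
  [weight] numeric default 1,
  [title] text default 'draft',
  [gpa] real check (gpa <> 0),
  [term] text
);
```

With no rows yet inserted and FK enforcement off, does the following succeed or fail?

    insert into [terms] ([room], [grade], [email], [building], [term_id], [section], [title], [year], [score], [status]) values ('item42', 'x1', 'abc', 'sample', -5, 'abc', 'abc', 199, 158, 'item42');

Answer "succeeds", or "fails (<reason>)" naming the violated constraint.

fails (CHECK on term_id)

The value -5 for term_id violates CHECK (term_id >= 0).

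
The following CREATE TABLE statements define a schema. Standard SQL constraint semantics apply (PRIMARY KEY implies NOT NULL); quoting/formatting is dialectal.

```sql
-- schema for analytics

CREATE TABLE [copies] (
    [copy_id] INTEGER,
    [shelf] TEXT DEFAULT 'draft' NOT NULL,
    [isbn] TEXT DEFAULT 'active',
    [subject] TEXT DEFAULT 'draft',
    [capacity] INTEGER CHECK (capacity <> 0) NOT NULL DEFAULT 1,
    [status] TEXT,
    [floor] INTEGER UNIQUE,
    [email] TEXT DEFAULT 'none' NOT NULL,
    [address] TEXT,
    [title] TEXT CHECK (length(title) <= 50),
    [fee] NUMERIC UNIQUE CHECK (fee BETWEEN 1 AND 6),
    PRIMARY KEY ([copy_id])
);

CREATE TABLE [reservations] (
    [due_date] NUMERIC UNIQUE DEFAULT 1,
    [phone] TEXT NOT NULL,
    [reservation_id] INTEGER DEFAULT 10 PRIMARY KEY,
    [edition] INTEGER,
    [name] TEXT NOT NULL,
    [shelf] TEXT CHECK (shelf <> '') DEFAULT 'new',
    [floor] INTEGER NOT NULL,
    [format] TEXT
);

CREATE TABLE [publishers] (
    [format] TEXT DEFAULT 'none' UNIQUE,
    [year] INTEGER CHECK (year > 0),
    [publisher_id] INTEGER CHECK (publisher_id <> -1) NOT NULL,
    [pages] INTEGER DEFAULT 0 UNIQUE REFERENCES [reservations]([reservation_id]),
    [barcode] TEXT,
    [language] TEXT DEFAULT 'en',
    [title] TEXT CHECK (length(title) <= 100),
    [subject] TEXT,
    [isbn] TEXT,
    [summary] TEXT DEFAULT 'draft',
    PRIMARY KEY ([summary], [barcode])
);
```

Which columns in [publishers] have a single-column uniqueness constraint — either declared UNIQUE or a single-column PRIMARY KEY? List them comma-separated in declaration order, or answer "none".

- format: declared UNIQUE → unique.
- year: no UNIQUE or single-column PK constraint.
- publisher_id: no UNIQUE or single-column PK constraint.
- pages: declared UNIQUE → unique.
- barcode: part of a composite PRIMARY KEY — only the tuple is unique, not this column on its own.
- language: no UNIQUE or single-column PK constraint.
- title: no UNIQUE or single-column PK constraint.
- subject: no UNIQUE or single-column PK constraint.
- isbn: no UNIQUE or single-column PK constraint.
- summary: part of a composite PRIMARY KEY — only the tuple is unique, not this column on its own.

format, pages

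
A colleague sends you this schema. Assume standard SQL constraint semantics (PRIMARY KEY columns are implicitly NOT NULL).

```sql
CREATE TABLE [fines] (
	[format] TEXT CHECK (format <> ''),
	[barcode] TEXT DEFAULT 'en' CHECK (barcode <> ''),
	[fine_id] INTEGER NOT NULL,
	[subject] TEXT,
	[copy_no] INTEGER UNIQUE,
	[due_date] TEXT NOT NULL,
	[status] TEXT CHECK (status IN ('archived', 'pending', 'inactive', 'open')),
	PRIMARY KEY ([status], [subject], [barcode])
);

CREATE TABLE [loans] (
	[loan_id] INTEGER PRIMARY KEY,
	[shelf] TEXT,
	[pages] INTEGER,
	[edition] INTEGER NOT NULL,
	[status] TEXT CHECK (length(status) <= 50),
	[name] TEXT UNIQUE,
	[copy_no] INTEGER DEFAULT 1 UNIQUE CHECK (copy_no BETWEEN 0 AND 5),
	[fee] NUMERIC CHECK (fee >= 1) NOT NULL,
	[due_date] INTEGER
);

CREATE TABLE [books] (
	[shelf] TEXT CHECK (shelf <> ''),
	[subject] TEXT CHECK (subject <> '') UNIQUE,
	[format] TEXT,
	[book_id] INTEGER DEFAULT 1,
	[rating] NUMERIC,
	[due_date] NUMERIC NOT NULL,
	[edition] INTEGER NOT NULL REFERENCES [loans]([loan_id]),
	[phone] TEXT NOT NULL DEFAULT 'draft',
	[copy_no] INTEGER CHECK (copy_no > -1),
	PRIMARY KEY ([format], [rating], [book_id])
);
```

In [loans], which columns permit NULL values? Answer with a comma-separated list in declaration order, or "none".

shelf, pages, status, name, copy_no, due_date

- loan_id: part of the PRIMARY KEY, which implies NOT NULL → not nullable.
- shelf: no NOT NULL constraint applies → nullable.
- pages: no NOT NULL constraint applies → nullable.
- edition: declared NOT NULL → not nullable.
- status: CHECK does not forbid NULL (a CHECK constraint passes when its expression is NULL) → nullable.
- name: UNIQUE does not imply NOT NULL → nullable.
- copy_no: CHECK does not forbid NULL (a CHECK constraint passes when its expression is NULL) → nullable.
- fee: declared NOT NULL → not nullable.
- due_date: no NOT NULL constraint applies → nullable.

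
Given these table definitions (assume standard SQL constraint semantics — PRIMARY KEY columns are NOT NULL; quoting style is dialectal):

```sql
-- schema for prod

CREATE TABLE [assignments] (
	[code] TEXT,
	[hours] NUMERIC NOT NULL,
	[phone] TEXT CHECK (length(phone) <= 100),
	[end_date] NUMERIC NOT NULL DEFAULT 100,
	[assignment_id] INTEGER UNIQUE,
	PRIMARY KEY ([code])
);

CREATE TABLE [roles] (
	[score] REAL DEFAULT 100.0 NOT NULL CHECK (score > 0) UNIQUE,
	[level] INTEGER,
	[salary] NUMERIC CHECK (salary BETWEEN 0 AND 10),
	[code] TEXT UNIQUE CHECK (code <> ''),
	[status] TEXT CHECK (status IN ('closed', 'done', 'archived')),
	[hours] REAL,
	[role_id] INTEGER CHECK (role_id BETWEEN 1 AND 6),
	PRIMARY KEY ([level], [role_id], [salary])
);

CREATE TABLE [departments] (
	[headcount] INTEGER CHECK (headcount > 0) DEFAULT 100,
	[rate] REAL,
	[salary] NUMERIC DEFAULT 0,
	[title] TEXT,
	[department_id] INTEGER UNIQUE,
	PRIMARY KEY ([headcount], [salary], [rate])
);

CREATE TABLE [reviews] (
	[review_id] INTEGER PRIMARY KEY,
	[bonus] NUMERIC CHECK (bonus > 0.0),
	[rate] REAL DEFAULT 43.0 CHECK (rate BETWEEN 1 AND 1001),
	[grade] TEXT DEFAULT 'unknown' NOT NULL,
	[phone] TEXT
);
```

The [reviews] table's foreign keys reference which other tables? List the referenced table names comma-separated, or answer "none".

none

No column in reviews has a REFERENCES clause.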